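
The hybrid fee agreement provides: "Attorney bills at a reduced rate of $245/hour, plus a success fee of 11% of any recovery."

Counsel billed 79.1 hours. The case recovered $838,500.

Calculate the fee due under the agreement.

$111,614.50

Hourly: 79.1 × $245 = $19,379.50
Success fee: 11% of $838,500 = $92,235.00
Total: $19,379.50 + $92,235.00 = $111,614.50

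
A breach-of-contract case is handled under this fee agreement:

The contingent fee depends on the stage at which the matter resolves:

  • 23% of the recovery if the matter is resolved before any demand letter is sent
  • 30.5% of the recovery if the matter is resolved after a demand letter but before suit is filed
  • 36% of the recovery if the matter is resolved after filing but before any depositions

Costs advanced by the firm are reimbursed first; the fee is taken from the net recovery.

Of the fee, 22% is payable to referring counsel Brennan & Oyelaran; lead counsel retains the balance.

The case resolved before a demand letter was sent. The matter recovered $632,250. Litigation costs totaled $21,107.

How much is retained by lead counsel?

Fee base (net of costs): $632,250 − $21,107 = $611,143
The matter resolved before a demand letter was sent, so the 23% rate applies.
$611,143 × 23% = $140,562.89
Referral share: 22% of $140,562.89 = $30,923.84; lead counsel retains $140,562.89 − $30,923.84 = $109,639.05.

$109,639.05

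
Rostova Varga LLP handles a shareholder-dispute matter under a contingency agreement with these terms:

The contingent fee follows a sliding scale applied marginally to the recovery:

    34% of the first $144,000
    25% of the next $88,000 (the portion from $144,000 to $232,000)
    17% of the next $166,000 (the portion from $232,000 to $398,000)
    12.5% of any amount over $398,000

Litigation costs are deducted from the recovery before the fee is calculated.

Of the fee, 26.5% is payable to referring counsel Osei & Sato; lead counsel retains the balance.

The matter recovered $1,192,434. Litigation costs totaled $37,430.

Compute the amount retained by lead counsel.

Fee base (net of costs): $1,192,434 − $37,430 = $1,155,004
First $144,000 at 34% = $48,960.00
Next $88,000 at 25% = $22,000.00
Next $166,000 at 17% = $28,220.00
Remaining $757,004 at 12.5% = $94,625.50
Fee: $48,960.00 + $22,000.00 + $28,220.00 + $94,625.50 = $193,805.50
Referral share: 26.5% of $193,805.50 = $51,358.46; lead counsel retains $193,805.50 − $51,358.46 = $142,447.04.

$142,447.04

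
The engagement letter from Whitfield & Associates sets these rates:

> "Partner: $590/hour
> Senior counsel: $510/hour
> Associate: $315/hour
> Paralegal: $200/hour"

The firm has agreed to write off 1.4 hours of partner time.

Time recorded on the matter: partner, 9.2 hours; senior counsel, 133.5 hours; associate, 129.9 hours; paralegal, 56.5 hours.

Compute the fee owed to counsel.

Partner: 9.2 × $590 = $5,428.00
Senior counsel: 133.5 × $510 = $68,085.00
Associate: 129.9 × $315 = $40,918.50
Paralegal: 56.5 × $200 = $11,300.00
Subtotal: $125,731.50
Write-off: 1.4 × $590 = $826.00
Total: $125,731.50 − $826.00 = $124,905.50

$124,905.50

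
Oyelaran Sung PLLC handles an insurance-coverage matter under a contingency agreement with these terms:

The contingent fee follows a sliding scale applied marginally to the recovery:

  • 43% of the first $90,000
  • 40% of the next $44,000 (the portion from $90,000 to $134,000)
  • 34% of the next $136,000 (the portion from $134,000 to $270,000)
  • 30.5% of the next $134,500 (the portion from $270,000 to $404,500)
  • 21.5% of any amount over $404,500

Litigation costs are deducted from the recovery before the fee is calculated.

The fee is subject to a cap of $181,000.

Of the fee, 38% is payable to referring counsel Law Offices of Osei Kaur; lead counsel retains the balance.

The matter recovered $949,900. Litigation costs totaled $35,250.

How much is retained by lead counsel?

Fee base (net of costs): $949,900 − $35,250 = $914,650
First $90,000 at 43% = $38,700.00
Next $44,000 at 40% = $17,600.00
Next $136,000 at 34% = $46,240.00
Next $134,500 at 30.5% = $41,022.50
Remaining $510,150 at 21.5% = $109,682.25
Fee: $38,700.00 + $17,600.00 + $46,240.00 + $41,022.50 + $109,682.25 = $253,244.75
$253,244.75 exceeds the $181,000 cap, so the fee is capped at $181,000.00.
Referral share: 38% of $181,000.00 = $68,780.00; lead counsel retains $181,000.00 − $68,780.00 = $112,220.00.

$112,220.00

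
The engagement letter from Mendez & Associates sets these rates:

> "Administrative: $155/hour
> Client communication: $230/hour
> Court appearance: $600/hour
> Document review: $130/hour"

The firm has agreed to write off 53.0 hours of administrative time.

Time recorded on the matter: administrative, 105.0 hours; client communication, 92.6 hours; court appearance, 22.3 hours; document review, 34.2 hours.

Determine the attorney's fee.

Administrative: 105.0 × $155 = $16,275.00
Client communication: 92.6 × $230 = $21,298.00
Court appearance: 22.3 × $600 = $13,380.00
Document review: 34.2 × $130 = $4,446.00
Subtotal: $55,399.00
Write-off: 53.0 × $155 = $8,215.00
Total: $55,399.00 − $8,215.00 = $47,184.00

$47,184.00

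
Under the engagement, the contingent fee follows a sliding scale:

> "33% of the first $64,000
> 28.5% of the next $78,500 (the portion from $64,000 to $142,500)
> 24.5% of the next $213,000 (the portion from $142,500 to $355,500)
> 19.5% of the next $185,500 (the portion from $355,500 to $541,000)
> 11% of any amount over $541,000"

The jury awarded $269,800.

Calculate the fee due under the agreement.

First $64,000 at 33% = $21,120.00
Next $78,500 at 28.5% = $22,372.50
Remaining $127,300 at 24.5% = $31,188.50
Fee: $21,120.00 + $22,372.50 + $31,188.50 = $74,681.00

$74,681.00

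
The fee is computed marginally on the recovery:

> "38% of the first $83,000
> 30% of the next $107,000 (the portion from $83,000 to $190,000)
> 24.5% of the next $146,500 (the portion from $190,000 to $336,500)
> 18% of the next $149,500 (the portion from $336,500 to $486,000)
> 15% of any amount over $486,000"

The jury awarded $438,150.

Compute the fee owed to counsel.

First $83,000 at 38% = $31,540.00
Next $107,000 at 30% = $32,100.00
Next $146,500 at 24.5% = $35,892.50
Remaining $101,650 at 18% = $18,297.00
Fee: $31,540.00 + $32,100.00 + $35,892.50 + $18,297.00 = $117,829.50

$117,829.50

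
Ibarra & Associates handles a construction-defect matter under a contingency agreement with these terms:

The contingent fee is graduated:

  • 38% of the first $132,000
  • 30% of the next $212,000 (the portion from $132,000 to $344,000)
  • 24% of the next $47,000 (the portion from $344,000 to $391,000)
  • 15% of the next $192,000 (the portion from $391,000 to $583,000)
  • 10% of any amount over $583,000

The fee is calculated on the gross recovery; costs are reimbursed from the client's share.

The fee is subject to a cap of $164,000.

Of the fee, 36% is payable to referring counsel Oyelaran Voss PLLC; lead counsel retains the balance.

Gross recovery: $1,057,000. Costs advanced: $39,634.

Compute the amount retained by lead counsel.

Fee base is the gross recovery, $1,057,000; costs are reimbursed separately.
First $132,000 at 38% = $50,160.00
Next $212,000 at 30% = $63,600.00
Next $47,000 at 24% = $11,280.00
Next $192,000 at 15% = $28,800.00
Remaining $474,000 at 10% = $47,400.00
Fee: $50,160.00 + $63,600.00 + $11,280.00 + $28,800.00 + $47,400.00 = $201,240.00
$201,240.00 exceeds the $164,000 cap, so the fee is capped at $164,000.00.
Referral share: 36% of $164,000.00 = $59,040.00; lead counsel retains $164,000.00 − $59,040.00 = $104,960.00.

$104,960.00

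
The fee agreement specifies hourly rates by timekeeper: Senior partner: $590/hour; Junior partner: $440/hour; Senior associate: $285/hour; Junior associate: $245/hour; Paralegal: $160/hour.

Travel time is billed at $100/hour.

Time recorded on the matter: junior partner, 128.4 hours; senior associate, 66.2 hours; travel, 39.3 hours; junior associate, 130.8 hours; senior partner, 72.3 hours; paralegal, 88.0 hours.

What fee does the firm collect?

Senior partner: 72.3 × $590 = $42,657.00
Junior partner: 128.4 × $440 = $56,496.00
Senior associate: 66.2 × $285 = $18,867.00
Junior associate: 130.8 × $245 = $32,046.00
Paralegal: 88.0 × $160 = $14,080.00
Subtotal: $42,657.00 + $56,496.00 + $18,867.00 + $32,046.00 + $14,080.00 = $164,146.00
Travel: 39.3 × $100 = $3,930.00
Total: $164,146.00 + $3,930.00 = $168,076.00

$168,076.00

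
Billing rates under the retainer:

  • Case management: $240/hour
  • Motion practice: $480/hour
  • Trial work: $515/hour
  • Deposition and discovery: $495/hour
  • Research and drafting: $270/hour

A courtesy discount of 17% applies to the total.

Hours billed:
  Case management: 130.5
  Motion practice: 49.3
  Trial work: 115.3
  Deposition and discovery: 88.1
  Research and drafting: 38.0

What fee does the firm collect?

$139,633.39

Case management: 130.5 × $240 = $31,320.00
Motion practice: 49.3 × $480 = $23,664.00
Trial work: 115.3 × $515 = $59,379.50
Deposition and discovery: 88.1 × $495 = $43,609.50
Research and drafting: 38.0 × $270 = $10,260.00
Subtotal: $168,233.00
Less 17% discount: −$28,599.61
Total: $168,233.00 − $28,599.61 = $139,633.39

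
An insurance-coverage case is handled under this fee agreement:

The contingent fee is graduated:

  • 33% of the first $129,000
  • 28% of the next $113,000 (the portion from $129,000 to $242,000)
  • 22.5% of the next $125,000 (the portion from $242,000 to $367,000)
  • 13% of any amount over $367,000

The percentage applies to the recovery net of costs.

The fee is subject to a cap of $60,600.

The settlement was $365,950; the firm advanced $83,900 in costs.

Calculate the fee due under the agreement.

$60,600.00

Fee base (net of costs): $365,950 − $83,900 = $282,050
First $129,000 at 33% = $42,570.00
Next $113,000 at 28% = $31,640.00
Remaining $40,050 at 22.5% = $9,011.25
Fee: $42,570.00 + $31,640.00 + $9,011.25 = $83,221.25
$83,221.25 exceeds the $60,600 cap, so the fee is capped at $60,600.00.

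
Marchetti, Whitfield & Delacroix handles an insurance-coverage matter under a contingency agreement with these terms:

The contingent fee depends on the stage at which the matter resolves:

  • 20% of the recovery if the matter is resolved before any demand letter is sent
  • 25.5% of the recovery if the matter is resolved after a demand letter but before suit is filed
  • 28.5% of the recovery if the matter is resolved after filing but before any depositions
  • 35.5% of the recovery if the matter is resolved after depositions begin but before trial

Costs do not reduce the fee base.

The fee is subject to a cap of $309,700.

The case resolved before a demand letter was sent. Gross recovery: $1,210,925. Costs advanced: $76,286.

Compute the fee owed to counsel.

$242,185.00

Fee base is the gross recovery, $1,210,925; costs are reimbursed separately.
The matter resolved before a demand letter was sent, so the 20% rate applies.
$1,210,925 × 20% = $242,185.00
$242,185.00 is under the $309,700 cap.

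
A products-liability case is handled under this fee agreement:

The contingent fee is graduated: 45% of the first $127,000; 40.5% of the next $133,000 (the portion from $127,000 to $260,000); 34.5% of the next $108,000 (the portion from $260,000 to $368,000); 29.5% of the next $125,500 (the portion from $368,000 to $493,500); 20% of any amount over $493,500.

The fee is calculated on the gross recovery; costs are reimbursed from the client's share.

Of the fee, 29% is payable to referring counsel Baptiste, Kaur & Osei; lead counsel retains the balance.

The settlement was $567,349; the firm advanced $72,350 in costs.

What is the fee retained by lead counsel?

$142,047.78

Fee base is the gross recovery, $567,349; costs are reimbursed separately.
First $127,000 at 45% = $57,150.00
Next $133,000 at 40.5% = $53,865.00
Next $108,000 at 34.5% = $37,260.00
Next $125,500 at 29.5% = $37,022.50
Remaining $73,849 at 20% = $14,769.80
Fee: $57,150.00 + $53,865.00 + $37,260.00 + $37,022.50 + $14,769.80 = $200,067.30
Referral share: 29% of $200,067.30 = $58,019.52; lead counsel retains $200,067.30 − $58,019.52 = $142,047.78.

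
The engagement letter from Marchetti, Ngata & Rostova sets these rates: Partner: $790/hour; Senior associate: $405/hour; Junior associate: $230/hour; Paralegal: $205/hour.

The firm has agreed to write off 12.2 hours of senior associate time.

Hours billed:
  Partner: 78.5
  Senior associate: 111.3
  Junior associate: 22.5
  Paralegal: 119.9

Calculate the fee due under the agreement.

Partner: 78.5 × $790 = $62,015.00
Senior associate: 111.3 × $405 = $45,076.50
Junior associate: 22.5 × $230 = $5,175.00
Paralegal: 119.9 × $205 = $24,579.50
Subtotal: $136,846.00
Write-off: 12.2 × $405 = $4,941.00
Total: $136,846.00 − $4,941.00 = $131,905.00

$131,905.00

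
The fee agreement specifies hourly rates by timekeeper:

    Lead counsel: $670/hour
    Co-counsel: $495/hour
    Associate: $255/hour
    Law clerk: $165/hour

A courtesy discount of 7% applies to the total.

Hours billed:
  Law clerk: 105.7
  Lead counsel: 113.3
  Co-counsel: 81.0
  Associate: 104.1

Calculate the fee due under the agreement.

Lead counsel: 113.3 × $670 = $75,911.00
Co-counsel: 81.0 × $495 = $40,095.00
Associate: 104.1 × $255 = $26,545.50
Law clerk: 105.7 × $165 = $17,440.50
Subtotal: $159,992.00
Less 7% discount: −$11,199.44
Total: $159,992.00 − $11,199.44 = $148,792.56

$148,792.56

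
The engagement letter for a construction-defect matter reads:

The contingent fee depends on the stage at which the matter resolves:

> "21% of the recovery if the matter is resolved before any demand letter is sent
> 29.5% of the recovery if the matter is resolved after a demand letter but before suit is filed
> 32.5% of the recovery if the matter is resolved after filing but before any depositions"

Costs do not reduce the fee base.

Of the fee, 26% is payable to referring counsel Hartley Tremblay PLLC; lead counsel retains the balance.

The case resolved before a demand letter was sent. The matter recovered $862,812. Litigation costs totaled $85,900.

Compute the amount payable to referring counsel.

$47,109.54

Fee base is the gross recovery, $862,812; costs are reimbursed separately.
The matter resolved before a demand letter was sent, so the 21% rate applies.
$862,812 × 21% = $181,190.52
Referral share: 26% of $181,190.52 = $47,109.54; lead counsel retains $181,190.52 − $47,109.54 = $134,080.98.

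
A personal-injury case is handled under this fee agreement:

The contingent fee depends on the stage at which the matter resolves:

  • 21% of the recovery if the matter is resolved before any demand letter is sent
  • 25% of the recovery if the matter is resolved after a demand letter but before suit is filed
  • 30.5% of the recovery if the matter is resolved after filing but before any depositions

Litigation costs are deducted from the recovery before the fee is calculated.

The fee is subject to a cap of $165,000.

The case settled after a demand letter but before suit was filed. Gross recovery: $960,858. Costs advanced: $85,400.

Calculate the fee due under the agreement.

Fee base (net of costs): $960,858 − $85,400 = $875,458
The matter settled after a demand letter but before suit was filed, so the 25% rate applies.
$875,458 × 25% = $218,864.50
$218,864.50 exceeds the $165,000 cap, so the fee is capped at $165,000.00.

$165,000.00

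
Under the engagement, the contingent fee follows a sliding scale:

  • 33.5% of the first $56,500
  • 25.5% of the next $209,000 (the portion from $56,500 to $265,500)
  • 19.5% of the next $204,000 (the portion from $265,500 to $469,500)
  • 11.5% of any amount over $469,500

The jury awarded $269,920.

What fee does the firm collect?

First $56,500 at 33.5% = $18,927.50
Next $209,000 at 25.5% = $53,295.00
Remaining $4,420 at 19.5% = $861.90
Fee: $18,927.50 + $53,295.00 + $861.90 = $73,084.40

$73,084.40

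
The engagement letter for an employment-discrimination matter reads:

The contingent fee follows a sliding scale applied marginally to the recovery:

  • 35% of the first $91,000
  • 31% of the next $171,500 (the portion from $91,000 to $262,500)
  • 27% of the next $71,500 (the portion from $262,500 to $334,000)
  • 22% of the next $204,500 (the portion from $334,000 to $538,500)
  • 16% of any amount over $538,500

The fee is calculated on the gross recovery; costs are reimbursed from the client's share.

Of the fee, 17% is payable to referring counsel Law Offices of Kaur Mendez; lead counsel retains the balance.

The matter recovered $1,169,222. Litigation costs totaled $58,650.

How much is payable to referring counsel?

$42,538.34

Fee base is the gross recovery, $1,169,222; costs are reimbursed separately.
First $91,000 at 35% = $31,850.00
Next $171,500 at 31% = $53,165.00
Next $71,500 at 27% = $19,305.00
Next $204,500 at 22% = $44,990.00
Remaining $630,722 at 16% = $100,915.52
Fee: $31,850.00 + $53,165.00 + $19,305.00 + $44,990.00 + $100,915.52 = $250,225.52
Referral share: 17% of $250,225.52 = $42,538.34; lead counsel retains $250,225.52 − $42,538.34 = $207,687.18.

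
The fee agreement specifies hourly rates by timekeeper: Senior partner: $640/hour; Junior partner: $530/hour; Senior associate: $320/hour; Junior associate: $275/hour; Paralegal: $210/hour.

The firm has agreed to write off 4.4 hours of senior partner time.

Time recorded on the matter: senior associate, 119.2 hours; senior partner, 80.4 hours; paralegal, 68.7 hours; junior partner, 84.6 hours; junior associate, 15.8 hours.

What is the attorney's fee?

$150,394.00

Senior partner: 80.4 × $640 = $51,456.00
Junior partner: 84.6 × $530 = $44,838.00
Senior associate: 119.2 × $320 = $38,144.00
Junior associate: 15.8 × $275 = $4,345.00
Paralegal: 68.7 × $210 = $14,427.00
Subtotal: $153,210.00
Write-off: 4.4 × $640 = $2,816.00
Total: $153,210.00 − $2,816.00 = $150,394.00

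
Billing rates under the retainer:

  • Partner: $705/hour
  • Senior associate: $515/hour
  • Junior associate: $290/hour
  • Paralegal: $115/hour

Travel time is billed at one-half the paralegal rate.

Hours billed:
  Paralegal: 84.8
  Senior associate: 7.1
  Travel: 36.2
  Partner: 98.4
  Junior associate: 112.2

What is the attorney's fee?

$117,400.00

Partner: 98.4 × $705 = $69,372.00
Senior associate: 7.1 × $515 = $3,656.50
Junior associate: 112.2 × $290 = $32,538.00
Paralegal: 84.8 × $115 = $9,752.00
Subtotal: $69,372.00 + $3,656.50 + $32,538.00 + $9,752.00 = $115,318.50
Travel: 36.2 × ($115 ÷ 2) = 36.2 × $57.50 = $2,081.50
Total: $115,318.50 + $2,081.50 = $117,400.00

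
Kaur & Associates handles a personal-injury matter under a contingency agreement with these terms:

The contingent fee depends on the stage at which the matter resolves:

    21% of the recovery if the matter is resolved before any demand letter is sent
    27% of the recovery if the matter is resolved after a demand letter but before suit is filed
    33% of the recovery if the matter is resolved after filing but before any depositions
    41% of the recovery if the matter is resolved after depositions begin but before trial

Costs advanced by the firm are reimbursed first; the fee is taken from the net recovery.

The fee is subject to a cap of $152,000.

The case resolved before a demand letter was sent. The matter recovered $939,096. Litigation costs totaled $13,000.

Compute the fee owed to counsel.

Fee base (net of costs): $939,096 − $13,000 = $926,096
The matter resolved before a demand letter was sent, so the 21% rate applies.
$926,096 × 21% = $194,480.16
$194,480.16 exceeds the $152,000 cap, so the fee is capped at $152,000.00.

$152,000.00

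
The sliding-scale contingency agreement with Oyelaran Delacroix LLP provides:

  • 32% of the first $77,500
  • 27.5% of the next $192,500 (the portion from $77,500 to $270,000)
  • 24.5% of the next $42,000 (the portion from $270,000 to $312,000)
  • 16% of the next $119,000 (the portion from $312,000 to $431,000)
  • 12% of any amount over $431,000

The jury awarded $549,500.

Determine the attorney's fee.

$121,287.50

First $77,500 at 32% = $24,800.00
Next $192,500 at 27.5% = $52,937.50
Next $42,000 at 24.5% = $10,290.00
Next $119,000 at 16% = $19,040.00
Remaining $118,500 at 12% = $14,220.00
Fee: $24,800.00 + $52,937.50 + $10,290.00 + $19,040.00 + $14,220.00 = $121,287.50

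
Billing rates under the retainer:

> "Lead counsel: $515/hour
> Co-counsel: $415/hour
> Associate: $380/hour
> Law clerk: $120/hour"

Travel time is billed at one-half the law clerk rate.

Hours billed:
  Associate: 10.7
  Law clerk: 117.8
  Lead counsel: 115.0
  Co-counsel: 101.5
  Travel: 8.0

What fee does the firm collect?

Lead counsel: 115.0 × $515 = $59,225.00
Co-counsel: 101.5 × $415 = $42,122.50
Associate: 10.7 × $380 = $4,066.00
Law clerk: 117.8 × $120 = $14,136.00
Subtotal: $59,225.00 + $42,122.50 + $4,066.00 + $14,136.00 = $119,549.50
Travel: 8.0 × ($120 ÷ 2) = 8.0 × $60.00 = $480.00
Total: $119,549.50 + $480.00 = $120,029.50

$120,029.50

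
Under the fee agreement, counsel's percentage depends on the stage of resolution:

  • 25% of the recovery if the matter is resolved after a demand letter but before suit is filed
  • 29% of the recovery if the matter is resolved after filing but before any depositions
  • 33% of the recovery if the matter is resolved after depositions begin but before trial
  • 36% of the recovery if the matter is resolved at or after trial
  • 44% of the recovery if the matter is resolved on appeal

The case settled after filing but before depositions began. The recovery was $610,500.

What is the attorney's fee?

The matter settled after filing but before depositions began, so the 29% rate applies.
$610,500 × 29% = $177,045.00

$177,045.00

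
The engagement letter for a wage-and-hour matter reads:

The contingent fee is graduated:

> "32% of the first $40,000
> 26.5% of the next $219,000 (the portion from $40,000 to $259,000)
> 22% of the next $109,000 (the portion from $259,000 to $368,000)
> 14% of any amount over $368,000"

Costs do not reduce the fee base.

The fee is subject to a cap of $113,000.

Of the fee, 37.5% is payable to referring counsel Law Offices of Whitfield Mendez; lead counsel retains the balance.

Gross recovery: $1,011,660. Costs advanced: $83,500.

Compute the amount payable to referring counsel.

Fee base is the gross recovery, $1,011,660; costs are reimbursed separately.
First $40,000 at 32% = $12,800.00
Next $219,000 at 26.5% = $58,035.00
Next $109,000 at 22% = $23,980.00
Remaining $643,660 at 14% = $90,112.40
Fee: $12,800.00 + $58,035.00 + $23,980.00 + $90,112.40 = $184,927.40
$184,927.40 exceeds the $113,000 cap, so the fee is capped at $113,000.00.
Referral share: 37.5% of $113,000.00 = $42,375.00; lead counsel retains $113,000.00 − $42,375.00 = $70,625.00.

$42,375.00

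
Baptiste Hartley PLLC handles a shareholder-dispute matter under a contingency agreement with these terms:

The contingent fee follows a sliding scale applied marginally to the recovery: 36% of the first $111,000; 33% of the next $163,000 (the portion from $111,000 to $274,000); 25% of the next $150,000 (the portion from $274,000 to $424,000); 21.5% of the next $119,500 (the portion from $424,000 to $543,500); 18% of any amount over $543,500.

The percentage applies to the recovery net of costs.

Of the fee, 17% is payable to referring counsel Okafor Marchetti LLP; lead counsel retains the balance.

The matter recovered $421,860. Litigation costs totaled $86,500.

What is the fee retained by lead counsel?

$90,544.70

Fee base (net of costs): $421,860 − $86,500 = $335,360
First $111,000 at 36% = $39,960.00
Next $163,000 at 33% = $53,790.00
Remaining $61,360 at 25% = $15,340.00
Fee: $39,960.00 + $53,790.00 + $15,340.00 = $109,090.00
Referral share: 17% of $109,090.00 = $18,545.30; lead counsel retains $109,090.00 − $18,545.30 = $90,544.70.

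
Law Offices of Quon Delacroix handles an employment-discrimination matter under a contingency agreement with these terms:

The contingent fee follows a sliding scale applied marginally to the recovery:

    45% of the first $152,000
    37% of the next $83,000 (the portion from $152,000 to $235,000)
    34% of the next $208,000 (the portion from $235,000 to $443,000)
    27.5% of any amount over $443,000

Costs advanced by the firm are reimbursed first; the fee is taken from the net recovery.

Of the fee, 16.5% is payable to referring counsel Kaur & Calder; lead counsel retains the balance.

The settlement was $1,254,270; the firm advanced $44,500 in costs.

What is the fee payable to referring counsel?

$62,814.14

Fee base (net of costs): $1,254,270 − $44,500 = $1,209,770
First $152,000 at 45% = $68,400.00
Next $83,000 at 37% = $30,710.00
Next $208,000 at 34% = $70,720.00
Remaining $766,770 at 27.5% = $210,861.75
Fee: $68,400.00 + $30,710.00 + $70,720.00 + $210,861.75 = $380,691.75
Referral share: 16.5% of $380,691.75 = $62,814.14; lead counsel retains $380,691.75 − $62,814.14 = $317,877.61.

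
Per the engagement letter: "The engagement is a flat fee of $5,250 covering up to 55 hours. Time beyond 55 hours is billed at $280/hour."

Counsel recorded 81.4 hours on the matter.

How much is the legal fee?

$12,642.00

Flat fee: $5,250.00
Excess hours: 81.4 − 55 = 26.4
Overrun: 26.4 × $280 = $7,392.00
Total: $5,250.00 + $7,392.00 = $12,642.00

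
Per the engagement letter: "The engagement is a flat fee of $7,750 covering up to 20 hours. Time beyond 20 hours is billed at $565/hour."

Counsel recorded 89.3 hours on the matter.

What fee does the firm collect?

$46,904.50

Flat fee: $7,750.00
Excess hours: 89.3 − 20 = 69.3
Overrun: 69.3 × $565 = $39,154.50
Total: $7,750.00 + $39,154.50 = $46,904.50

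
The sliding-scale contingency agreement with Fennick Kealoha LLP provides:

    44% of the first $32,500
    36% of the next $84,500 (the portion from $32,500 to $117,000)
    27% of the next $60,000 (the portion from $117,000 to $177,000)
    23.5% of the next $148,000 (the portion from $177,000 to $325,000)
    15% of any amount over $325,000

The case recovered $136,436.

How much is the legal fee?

First $32,500 at 44% = $14,300.00
Next $84,500 at 36% = $30,420.00
Remaining $19,436 at 27% = $5,247.72
Fee: $14,300.00 + $30,420.00 + $5,247.72 = $49,967.72

$49,967.72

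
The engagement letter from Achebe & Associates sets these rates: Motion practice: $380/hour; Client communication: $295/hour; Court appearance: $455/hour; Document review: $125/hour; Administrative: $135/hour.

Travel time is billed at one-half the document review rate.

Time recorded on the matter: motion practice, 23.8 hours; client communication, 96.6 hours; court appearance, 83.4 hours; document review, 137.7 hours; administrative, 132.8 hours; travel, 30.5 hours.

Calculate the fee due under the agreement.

Motion practice: 23.8 × $380 = $9,044.00
Client communication: 96.6 × $295 = $28,497.00
Court appearance: 83.4 × $455 = $37,947.00
Document review: 137.7 × $125 = $17,212.50
Administrative: 132.8 × $135 = $17,928.00
Subtotal: $9,044.00 + $28,497.00 + $37,947.00 + $17,212.50 + $17,928.00 = $110,628.50
Travel: 30.5 × ($125 ÷ 2) = 30.5 × $62.50 = $1,906.25
Total: $110,628.50 + $1,906.25 = $112,534.75

$112,534.75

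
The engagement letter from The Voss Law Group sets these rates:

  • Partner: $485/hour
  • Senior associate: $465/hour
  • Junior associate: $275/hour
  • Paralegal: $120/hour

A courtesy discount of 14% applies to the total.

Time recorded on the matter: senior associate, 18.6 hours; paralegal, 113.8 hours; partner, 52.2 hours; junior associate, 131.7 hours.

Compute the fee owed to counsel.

Partner: 52.2 × $485 = $25,317.00
Senior associate: 18.6 × $465 = $8,649.00
Junior associate: 131.7 × $275 = $36,217.50
Paralegal: 113.8 × $120 = $13,656.00
Subtotal: $83,839.50
Less 14% discount: −$11,737.53
Total: $83,839.50 − $11,737.53 = $72,101.97

$72,101.97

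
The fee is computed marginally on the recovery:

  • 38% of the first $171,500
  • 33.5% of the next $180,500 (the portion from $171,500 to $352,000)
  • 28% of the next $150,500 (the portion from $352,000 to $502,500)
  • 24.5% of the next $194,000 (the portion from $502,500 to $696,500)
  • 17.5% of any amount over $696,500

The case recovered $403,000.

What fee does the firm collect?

$139,917.50

First $171,500 at 38% = $65,170.00
Next $180,500 at 33.5% = $60,467.50
Remaining $51,000 at 28% = $14,280.00
Fee: $65,170.00 + $60,467.50 + $14,280.00 = $139,917.50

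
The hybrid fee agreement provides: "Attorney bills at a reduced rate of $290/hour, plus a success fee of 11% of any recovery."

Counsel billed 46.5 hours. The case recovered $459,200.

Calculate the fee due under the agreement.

$63,997.00

Hourly: 46.5 × $290 = $13,485.00
Success fee: 11% of $459,200 = $50,512.00
Total: $13,485.00 + $50,512.00 = $63,997.00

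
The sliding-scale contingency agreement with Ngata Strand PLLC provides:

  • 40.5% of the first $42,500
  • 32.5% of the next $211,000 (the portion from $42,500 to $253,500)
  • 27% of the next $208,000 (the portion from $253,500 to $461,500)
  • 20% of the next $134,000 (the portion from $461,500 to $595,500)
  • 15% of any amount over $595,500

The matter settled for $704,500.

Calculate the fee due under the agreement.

$185,097.50

First $42,500 at 40.5% = $17,212.50
Next $211,000 at 32.5% = $68,575.00
Next $208,000 at 27% = $56,160.00
Next $134,000 at 20% = $26,800.00
Remaining $109,000 at 15% = $16,350.00
Fee: $17,212.50 + $68,575.00 + $56,160.00 + $26,800.00 + $16,350.00 = $185,097.50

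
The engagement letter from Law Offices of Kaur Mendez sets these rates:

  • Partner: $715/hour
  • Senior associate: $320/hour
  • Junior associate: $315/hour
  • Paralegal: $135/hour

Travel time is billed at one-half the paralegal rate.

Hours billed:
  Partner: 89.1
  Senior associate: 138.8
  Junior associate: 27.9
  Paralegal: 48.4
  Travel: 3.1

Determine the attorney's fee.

Partner: 89.1 × $715 = $63,706.50
Senior associate: 138.8 × $320 = $44,416.00
Junior associate: 27.9 × $315 = $8,788.50
Paralegal: 48.4 × $135 = $6,534.00
Subtotal: $63,706.50 + $44,416.00 + $8,788.50 + $6,534.00 = $123,445.00
Travel: 3.1 × ($135 ÷ 2) = 3.1 × $67.50 = $209.25
Total: $123,445.00 + $209.25 = $123,654.25

$123,654.25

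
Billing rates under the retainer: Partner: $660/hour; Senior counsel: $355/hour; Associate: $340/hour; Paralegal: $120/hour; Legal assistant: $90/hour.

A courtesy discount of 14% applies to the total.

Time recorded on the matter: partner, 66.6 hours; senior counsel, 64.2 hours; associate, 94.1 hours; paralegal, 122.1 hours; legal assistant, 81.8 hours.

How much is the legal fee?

Partner: 66.6 × $660 = $43,956.00
Senior counsel: 64.2 × $355 = $22,791.00
Associate: 94.1 × $340 = $31,994.00
Paralegal: 122.1 × $120 = $14,652.00
Legal assistant: 81.8 × $90 = $7,362.00
Subtotal: $120,755.00
Less 14% discount: −$16,905.70
Total: $120,755.00 − $16,905.70 = $103,849.30

$103,849.30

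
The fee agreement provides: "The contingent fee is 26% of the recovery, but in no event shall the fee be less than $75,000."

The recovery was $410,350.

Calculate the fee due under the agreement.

26% of $410,350 = $106,691.00
That exceeds the $75,000 minimum.

$106,691.00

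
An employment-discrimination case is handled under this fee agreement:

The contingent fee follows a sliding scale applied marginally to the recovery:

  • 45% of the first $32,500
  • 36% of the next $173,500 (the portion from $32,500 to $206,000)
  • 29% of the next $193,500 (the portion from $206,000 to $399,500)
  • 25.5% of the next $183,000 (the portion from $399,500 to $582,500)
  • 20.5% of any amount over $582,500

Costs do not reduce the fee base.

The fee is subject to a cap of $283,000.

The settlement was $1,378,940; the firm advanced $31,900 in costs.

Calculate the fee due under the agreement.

$283,000.00

Fee base is the gross recovery, $1,378,940; costs are reimbursed separately.
First $32,500 at 45% = $14,625.00
Next $173,500 at 36% = $62,460.00
Next $193,500 at 29% = $56,115.00
Next $183,000 at 25.5% = $46,665.00
Remaining $796,440 at 20.5% = $163,270.20
Fee: $14,625.00 + $62,460.00 + $56,115.00 + $46,665.00 + $163,270.20 = $343,135.20
$343,135.20 exceeds the $283,000 cap, so the fee is capped at $283,000.00.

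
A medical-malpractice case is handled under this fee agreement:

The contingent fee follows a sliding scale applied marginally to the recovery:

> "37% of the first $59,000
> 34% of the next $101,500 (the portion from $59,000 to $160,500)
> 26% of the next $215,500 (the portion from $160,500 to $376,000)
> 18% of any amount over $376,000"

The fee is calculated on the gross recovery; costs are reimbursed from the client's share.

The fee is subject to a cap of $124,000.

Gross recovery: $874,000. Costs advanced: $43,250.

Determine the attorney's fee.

$124,000.00

Fee base is the gross recovery, $874,000; costs are reimbursed separately.
First $59,000 at 37% = $21,830.00
Next $101,500 at 34% = $34,510.00
Next $215,500 at 26% = $56,030.00
Remaining $498,000 at 18% = $89,640.00
Fee: $21,830.00 + $34,510.00 + $56,030.00 + $89,640.00 = $202,010.00
$202,010.00 exceeds the $124,000 cap, so the fee is capped at $124,000.00.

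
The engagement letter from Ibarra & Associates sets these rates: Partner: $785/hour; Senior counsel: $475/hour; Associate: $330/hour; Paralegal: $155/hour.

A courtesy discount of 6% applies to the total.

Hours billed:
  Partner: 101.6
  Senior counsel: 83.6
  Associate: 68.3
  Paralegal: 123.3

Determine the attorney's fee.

Partner: 101.6 × $785 = $79,756.00
Senior counsel: 83.6 × $475 = $39,710.00
Associate: 68.3 × $330 = $22,539.00
Paralegal: 123.3 × $155 = $19,111.50
Subtotal: $161,116.50
Less 6% discount: −$9,666.99
Total: $161,116.50 − $9,666.99 = $151,449.51

$151,449.51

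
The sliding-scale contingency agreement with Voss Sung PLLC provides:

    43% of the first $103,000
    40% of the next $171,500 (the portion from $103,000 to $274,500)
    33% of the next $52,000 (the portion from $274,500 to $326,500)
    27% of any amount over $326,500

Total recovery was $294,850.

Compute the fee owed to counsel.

$119,605.50

First $103,000 at 43% = $44,290.00
Next $171,500 at 40% = $68,600.00
Remaining $20,350 at 33% = $6,715.50
Fee: $44,290.00 + $68,600.00 + $6,715.50 = $119,605.50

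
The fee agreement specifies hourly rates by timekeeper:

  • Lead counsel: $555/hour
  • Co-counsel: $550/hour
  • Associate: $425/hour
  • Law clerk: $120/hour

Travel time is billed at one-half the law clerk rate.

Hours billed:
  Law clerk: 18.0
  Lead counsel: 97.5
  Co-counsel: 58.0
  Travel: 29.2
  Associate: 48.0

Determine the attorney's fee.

$110,324.50

Lead counsel: 97.5 × $555 = $54,112.50
Co-counsel: 58.0 × $550 = $31,900.00
Associate: 48.0 × $425 = $20,400.00
Law clerk: 18.0 × $120 = $2,160.00
Subtotal: $54,112.50 + $31,900.00 + $20,400.00 + $2,160.00 = $108,572.50
Travel: 29.2 × ($120 ÷ 2) = 29.2 × $60.00 = $1,752.00
Total: $108,572.50 + $1,752.00 = $110,324.50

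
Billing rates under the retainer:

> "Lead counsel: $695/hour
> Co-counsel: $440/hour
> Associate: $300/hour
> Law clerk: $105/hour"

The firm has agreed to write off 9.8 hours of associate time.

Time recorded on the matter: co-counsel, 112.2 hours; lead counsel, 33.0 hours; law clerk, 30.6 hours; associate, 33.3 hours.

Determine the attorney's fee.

Lead counsel: 33.0 × $695 = $22,935.00
Co-counsel: 112.2 × $440 = $49,368.00
Associate: 33.3 × $300 = $9,990.00
Law clerk: 30.6 × $105 = $3,213.00
Subtotal: $85,506.00
Write-off: 9.8 × $300 = $2,940.00
Total: $85,506.00 − $2,940.00 = $82,566.00

$82,566.00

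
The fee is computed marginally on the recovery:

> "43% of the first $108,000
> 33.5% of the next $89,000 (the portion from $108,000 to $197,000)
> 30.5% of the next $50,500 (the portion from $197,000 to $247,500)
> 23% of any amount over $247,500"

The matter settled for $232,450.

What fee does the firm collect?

First $108,000 at 43% = $46,440.00
Next $89,000 at 33.5% = $29,815.00
Remaining $35,450 at 30.5% = $10,812.25
Fee: $46,440.00 + $29,815.00 + $10,812.25 = $87,067.25

$87,067.25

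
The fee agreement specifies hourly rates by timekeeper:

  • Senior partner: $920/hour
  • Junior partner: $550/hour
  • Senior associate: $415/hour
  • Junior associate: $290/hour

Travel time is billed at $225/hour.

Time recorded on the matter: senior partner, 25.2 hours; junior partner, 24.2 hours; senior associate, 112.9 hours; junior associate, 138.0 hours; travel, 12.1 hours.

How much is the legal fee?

Senior partner: 25.2 × $920 = $23,184.00
Junior partner: 24.2 × $550 = $13,310.00
Senior associate: 112.9 × $415 = $46,853.50
Junior associate: 138.0 × $290 = $40,020.00
Subtotal: $23,184.00 + $13,310.00 + $46,853.50 + $40,020.00 = $123,367.50
Travel: 12.1 × $225 = $2,722.50
Total: $123,367.50 + $2,722.50 = $126,090.00

$126,090.00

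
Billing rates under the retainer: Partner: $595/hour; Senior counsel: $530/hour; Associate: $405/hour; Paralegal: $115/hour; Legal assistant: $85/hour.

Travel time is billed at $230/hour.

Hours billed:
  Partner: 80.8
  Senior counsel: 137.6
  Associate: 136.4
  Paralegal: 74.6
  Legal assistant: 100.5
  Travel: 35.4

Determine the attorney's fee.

Partner: 80.8 × $595 = $48,076.00
Senior counsel: 137.6 × $530 = $72,928.00
Associate: 136.4 × $405 = $55,242.00
Paralegal: 74.6 × $115 = $8,579.00
Legal assistant: 100.5 × $85 = $8,542.50
Subtotal: $48,076.00 + $72,928.00 + $55,242.00 + $8,579.00 + $8,542.50 = $193,367.50
Travel: 35.4 × $230 = $8,142.00
Total: $193,367.50 + $8,142.00 = $201,509.50

$201,509.50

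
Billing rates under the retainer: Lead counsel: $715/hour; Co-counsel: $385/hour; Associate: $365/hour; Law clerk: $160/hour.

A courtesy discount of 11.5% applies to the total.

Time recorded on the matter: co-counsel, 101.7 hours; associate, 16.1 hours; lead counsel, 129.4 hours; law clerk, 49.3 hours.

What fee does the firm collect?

$128,714.40

Lead counsel: 129.4 × $715 = $92,521.00
Co-counsel: 101.7 × $385 = $39,154.50
Associate: 16.1 × $365 = $5,876.50
Law clerk: 49.3 × $160 = $7,888.00
Subtotal: $145,440.00
Less 11.5% discount: −$16,725.60
Total: $145,440.00 − $16,725.60 = $128,714.40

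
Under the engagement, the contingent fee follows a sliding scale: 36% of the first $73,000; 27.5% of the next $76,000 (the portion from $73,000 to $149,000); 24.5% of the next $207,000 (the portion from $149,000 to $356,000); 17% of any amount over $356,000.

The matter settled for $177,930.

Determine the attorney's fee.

First $73,000 at 36% = $26,280.00
Next $76,000 at 27.5% = $20,900.00
Remaining $28,930 at 24.5% = $7,087.85
Fee: $26,280.00 + $20,900.00 + $7,087.85 = $54,267.85

$54,267.85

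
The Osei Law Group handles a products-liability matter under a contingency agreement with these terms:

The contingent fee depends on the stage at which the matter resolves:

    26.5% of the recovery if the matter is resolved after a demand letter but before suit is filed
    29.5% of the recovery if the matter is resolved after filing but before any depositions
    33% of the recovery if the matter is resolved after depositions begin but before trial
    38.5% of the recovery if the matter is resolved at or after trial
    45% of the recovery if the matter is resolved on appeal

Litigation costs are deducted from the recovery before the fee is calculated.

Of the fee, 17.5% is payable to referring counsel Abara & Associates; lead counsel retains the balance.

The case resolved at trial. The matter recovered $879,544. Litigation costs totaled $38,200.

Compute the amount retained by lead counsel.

$267,231.89

Fee base (net of costs): $879,544 − $38,200 = $841,344
The matter resolved at trial, so the 38.5% rate applies.
$841,344 × 38.5% = $323,917.44
Referral share: 17.5% of $323,917.44 = $56,685.55; lead counsel retains $323,917.44 − $56,685.55 = $267,231.89.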